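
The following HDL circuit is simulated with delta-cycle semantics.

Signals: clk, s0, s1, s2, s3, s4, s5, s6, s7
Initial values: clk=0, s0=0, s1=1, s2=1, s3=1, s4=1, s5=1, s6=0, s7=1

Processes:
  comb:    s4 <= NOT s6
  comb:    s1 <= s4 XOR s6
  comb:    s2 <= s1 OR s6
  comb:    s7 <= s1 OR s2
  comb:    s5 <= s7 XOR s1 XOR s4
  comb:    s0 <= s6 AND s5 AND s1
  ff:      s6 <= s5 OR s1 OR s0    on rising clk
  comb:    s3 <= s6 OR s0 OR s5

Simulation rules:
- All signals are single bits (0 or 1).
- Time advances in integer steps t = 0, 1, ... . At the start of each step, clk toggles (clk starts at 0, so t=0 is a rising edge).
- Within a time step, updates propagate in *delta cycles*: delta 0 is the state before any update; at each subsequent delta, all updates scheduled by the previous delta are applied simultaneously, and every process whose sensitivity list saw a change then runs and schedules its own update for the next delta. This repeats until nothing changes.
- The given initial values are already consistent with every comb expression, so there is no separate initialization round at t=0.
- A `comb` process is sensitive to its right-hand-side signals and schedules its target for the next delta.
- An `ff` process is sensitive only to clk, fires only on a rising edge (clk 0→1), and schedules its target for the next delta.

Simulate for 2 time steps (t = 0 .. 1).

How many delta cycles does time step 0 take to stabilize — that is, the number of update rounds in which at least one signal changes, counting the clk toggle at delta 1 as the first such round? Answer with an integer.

6

[bits: s2,s6,s3,s4,s1,s5,s7,clk,s0]
t=0: Δ0=101111100 Δ1=101111110 Δ2=111111110 Δ3=111001111 Δ4=111011110 Δ5=111010111 Δ6=111010110 | 6Δ
t=1: Δ0=111010110 Δ1=111010100 | 1Δ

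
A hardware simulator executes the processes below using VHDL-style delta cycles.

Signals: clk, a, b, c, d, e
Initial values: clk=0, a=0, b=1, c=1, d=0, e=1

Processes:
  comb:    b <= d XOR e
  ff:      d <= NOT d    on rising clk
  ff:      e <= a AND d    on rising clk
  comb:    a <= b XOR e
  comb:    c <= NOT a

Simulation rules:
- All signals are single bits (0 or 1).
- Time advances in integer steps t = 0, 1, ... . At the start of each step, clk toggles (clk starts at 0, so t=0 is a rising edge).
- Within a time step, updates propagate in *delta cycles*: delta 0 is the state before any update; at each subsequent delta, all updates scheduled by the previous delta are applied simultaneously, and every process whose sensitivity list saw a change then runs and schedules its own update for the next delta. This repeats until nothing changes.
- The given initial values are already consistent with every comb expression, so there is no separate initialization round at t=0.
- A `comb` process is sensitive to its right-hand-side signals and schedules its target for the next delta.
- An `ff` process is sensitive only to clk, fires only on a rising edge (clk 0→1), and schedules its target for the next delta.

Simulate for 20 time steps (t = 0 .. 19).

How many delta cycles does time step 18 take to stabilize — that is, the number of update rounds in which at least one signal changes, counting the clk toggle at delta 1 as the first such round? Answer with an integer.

4

t0.Δ0 a=0 d=0 e=1 b=1 clk=0 c=1
t0.Δ1 a=0 d=0 e=1 b=1 clk=1 c=1
t0.Δ2 a=0 d=1 e=0 b=1 clk=1 c=1
t0.Δ3 a=1 d=1 e=0 b=1 clk=1 c=1
t0.Δ4 a=1 d=1 e=0 b=1 clk=1 c=0
t1.Δ0 a=1 d=1 e=0 b=1 clk=1 c=0
t1.Δ1 a=1 d=1 e=0 b=1 clk=0 c=0
t2.Δ0 a=1 d=1 e=0 b=1 clk=0 c=0
t2.Δ1 a=1 d=1 e=0 b=1 clk=1 c=0
t2.Δ2 a=1 d=0 e=1 b=1 clk=1 c=0
t2.Δ3 a=0 d=0 e=1 b=1 clk=1 c=0
t2.Δ4 a=0 d=0 e=1 b=1 clk=1 c=1
t3.Δ0 a=0 d=0 e=1 b=1 clk=1 c=1
t3.Δ1 a=0 d=0 e=1 b=1 clk=0 c=1
t4.Δ0 a=0 d=0 e=1 b=1 clk=0 c=1
t4.Δ1 a=0 d=0 e=1 b=1 clk=1 c=1
t4.Δ2 a=0 d=1 e=0 b=1 clk=1 c=1
t4.Δ3 a=1 d=1 e=0 b=1 clk=1 c=1
t4.Δ4 a=1 d=1 e=0 b=1 clk=1 c=0
t5.Δ0 a=1 d=1 e=0 b=1 clk=1 c=0
t5.Δ1 a=1 d=1 e=0 b=1 clk=0 c=0
t6.Δ0 a=1 d=1 e=0 b=1 clk=0 c=0
t6.Δ1 a=1 d=1 e=0 b=1 clk=1 c=0
t6.Δ2 a=1 d=0 e=1 b=1 clk=1 c=0
t6.Δ3 a=0 d=0 e=1 b=1 clk=1 c=0
t6.Δ4 a=0 d=0 e=1 b=1 clk=1 c=1
t7.Δ0 a=0 d=0 e=1 b=1 clk=1 c=1
t7.Δ1 a=0 d=0 e=1 b=1 clk=0 c=1
t8.Δ0 a=0 d=0 e=1 b=1 clk=0 c=1
t8.Δ1 a=0 d=0 e=1 b=1 clk=1 c=1
t8.Δ2 a=0 d=1 e=0 b=1 clk=1 c=1
t8.Δ3 a=1 d=1 e=0 b=1 clk=1 c=1
t8.Δ4 a=1 d=1 e=0 b=1 clk=1 c=0
t9.Δ0 a=1 d=1 e=0 b=1 clk=1 c=0
t9.Δ1 a=1 d=1 e=0 b=1 clk=0 c=0
t10.Δ0 a=1 d=1 e=0 b=1 clk=0 c=0
t10.Δ1 a=1 d=1 e=0 b=1 clk=1 c=0
t10.Δ2 a=1 d=0 e=1 b=1 clk=1 c=0
t10.Δ3 a=0 d=0 e=1 b=1 clk=1 c=0
t10.Δ4 a=0 d=0 e=1 b=1 clk=1 c=1
t11.Δ0 a=0 d=0 e=1 b=1 clk=1 c=1
t11.Δ1 a=0 d=0 e=1 b=1 clk=0 c=1
t12.Δ0 a=0 d=0 e=1 b=1 clk=0 c=1
t12.Δ1 a=0 d=0 e=1 b=1 clk=1 c=1
t12.Δ2 a=0 d=1 e=0 b=1 clk=1 c=1
t12.Δ3 a=1 d=1 e=0 b=1 clk=1 c=1
t12.Δ4 a=1 d=1 e=0 b=1 clk=1 c=0
t13.Δ0 a=1 d=1 e=0 b=1 clk=1 c=0
t13.Δ1 a=1 d=1 e=0 b=1 clk=0 c=0
t14.Δ0 a=1 d=1 e=0 b=1 clk=0 c=0
t14.Δ1 a=1 d=1 e=0 b=1 clk=1 c=0
t14.Δ2 a=1 d=0 e=1 b=1 clk=1 c=0
t14.Δ3 a=0 d=0 e=1 b=1 clk=1 c=0
t14.Δ4 a=0 d=0 e=1 b=1 clk=1 c=1
t15.Δ0 a=0 d=0 e=1 b=1 clk=1 c=1
t15.Δ1 a=0 d=0 e=1 b=1 clk=0 c=1
t16.Δ0 a=0 d=0 e=1 b=1 clk=0 c=1
t16.Δ1 a=0 d=0 e=1 b=1 clk=1 c=1
t16.Δ2 a=0 d=1 e=0 b=1 clk=1 c=1
t16.Δ3 a=1 d=1 e=0 b=1 clk=1 c=1
t16.Δ4 a=1 d=1 e=0 b=1 clk=1 c=0
t17.Δ0 a=1 d=1 e=0 b=1 clk=1 c=0
t17.Δ1 a=1 d=1 e=0 b=1 clk=0 c=0
t18.Δ0 a=1 d=1 e=0 b=1 clk=0 c=0
t18.Δ1 a=1 d=1 e=0 b=1 clk=1 c=0
t18.Δ2 a=1 d=0 e=1 b=1 clk=1 c=0
t18.Δ3 a=0 d=0 e=1 b=1 clk=1 c=0
t18.Δ4 a=0 d=0 e=1 b=1 clk=1 c=1
t19.Δ0 a=0 d=0 e=1 b=1 clk=1 c=1
t19.Δ1 a=0 d=0 e=1 b=1 clk=0 c=1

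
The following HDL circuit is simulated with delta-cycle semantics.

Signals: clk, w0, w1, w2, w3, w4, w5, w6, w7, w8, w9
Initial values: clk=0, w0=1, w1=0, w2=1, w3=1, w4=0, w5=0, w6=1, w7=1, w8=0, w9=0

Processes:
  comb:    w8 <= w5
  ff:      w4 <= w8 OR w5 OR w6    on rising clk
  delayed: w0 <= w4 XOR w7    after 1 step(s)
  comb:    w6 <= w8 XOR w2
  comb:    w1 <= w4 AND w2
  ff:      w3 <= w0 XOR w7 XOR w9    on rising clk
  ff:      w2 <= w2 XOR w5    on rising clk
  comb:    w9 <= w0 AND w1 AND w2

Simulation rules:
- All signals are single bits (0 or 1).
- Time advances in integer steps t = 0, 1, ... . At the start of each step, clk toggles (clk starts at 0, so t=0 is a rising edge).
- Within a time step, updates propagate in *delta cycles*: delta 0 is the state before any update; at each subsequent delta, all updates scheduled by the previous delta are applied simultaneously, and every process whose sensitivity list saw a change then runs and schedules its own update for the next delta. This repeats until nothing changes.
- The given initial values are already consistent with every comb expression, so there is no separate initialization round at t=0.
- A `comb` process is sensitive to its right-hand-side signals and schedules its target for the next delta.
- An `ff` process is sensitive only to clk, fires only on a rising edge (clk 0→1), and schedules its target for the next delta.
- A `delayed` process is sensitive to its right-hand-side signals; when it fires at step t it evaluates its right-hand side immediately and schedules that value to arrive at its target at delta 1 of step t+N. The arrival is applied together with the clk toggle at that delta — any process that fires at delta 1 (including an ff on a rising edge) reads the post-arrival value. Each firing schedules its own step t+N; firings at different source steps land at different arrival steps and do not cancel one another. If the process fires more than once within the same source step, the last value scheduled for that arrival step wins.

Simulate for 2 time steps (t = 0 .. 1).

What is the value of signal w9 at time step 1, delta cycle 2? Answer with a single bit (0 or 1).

0

t0.Δ0 w0=1 clk=0 w4=0 w8=0 w6=1 w7=1 w2=1 w9=0 w5=0 w3=1 w1=0
t0.Δ1 w0=1 clk=1 w4=0 w8=0 w6=1 w7=1 w2=1 w9=0 w5=0 w3=1 w1=0
t0.Δ2 w0=1 clk=1 w4=1 w8=0 w6=1 w7=1 w2=1 w9=0 w5=0 w3=0 w1=0
t0.Δ3 w0=1 clk=1 w4=1 w8=0 w6=1 w7=1 w2=1 w9=0 w5=0 w3=0 w1=1
t0.Δ4 w0=1 clk=1 w4=1 w8=0 w6=1 w7=1 w2=1 w9=1 w5=0 w3=0 w1=1
t1.Δ0 w0=1 clk=1 w4=1 w8=0 w6=1 w7=1 w2=1 w9=1 w5=0 w3=0 w1=1
t1.Δ1 w0=0 clk=0 w4=1 w8=0 w6=1 w7=1 w2=1 w9=1 w5=0 w3=0 w1=1
t1.Δ2 w0=0 clk=0 w4=1 w8=0 w6=1 w7=1 w2=1 w9=0 w5=0 w3=0 w1=1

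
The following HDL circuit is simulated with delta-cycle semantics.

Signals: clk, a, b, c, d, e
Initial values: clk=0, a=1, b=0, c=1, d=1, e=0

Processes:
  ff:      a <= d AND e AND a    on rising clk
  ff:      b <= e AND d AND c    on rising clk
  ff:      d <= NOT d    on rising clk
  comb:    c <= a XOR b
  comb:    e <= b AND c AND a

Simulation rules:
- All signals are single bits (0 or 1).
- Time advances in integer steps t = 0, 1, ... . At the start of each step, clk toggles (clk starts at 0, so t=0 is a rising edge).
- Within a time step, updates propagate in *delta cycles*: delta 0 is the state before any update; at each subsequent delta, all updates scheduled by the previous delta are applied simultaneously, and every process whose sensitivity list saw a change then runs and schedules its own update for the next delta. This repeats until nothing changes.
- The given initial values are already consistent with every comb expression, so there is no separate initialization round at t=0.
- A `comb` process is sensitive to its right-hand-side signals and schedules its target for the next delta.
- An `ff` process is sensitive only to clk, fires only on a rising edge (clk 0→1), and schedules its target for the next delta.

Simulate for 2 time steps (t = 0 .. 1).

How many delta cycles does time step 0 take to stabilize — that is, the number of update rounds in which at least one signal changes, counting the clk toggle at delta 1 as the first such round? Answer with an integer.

3

[bits: e,c,b,a,d,clk]
t=0: Δ0=010110 Δ1=010111 Δ2=010001 Δ3=000001 | 3Δ
t=1: Δ0=000001 Δ1=000000 | 1Δ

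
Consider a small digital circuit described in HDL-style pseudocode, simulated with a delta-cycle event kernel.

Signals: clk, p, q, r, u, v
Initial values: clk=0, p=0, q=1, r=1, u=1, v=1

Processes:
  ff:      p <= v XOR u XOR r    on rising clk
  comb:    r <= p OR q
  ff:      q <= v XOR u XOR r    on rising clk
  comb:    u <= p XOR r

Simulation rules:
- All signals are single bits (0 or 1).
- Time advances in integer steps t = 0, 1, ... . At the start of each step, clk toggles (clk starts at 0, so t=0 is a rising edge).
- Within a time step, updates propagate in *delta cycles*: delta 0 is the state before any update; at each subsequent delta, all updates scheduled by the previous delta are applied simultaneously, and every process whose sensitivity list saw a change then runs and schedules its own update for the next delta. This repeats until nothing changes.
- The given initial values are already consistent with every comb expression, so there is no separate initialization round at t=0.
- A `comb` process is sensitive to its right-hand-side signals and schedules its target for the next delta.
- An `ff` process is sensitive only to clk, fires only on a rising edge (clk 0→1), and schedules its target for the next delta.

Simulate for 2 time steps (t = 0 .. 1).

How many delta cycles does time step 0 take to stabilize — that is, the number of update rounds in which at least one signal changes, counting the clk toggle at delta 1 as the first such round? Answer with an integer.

3

[bits: q,v,clk,u,r,p]
t=0: Δ0=110110 Δ1=111110 Δ2=111111 Δ3=111011 | 3Δ
t=1: Δ0=111011 Δ1=110011 | 1Δ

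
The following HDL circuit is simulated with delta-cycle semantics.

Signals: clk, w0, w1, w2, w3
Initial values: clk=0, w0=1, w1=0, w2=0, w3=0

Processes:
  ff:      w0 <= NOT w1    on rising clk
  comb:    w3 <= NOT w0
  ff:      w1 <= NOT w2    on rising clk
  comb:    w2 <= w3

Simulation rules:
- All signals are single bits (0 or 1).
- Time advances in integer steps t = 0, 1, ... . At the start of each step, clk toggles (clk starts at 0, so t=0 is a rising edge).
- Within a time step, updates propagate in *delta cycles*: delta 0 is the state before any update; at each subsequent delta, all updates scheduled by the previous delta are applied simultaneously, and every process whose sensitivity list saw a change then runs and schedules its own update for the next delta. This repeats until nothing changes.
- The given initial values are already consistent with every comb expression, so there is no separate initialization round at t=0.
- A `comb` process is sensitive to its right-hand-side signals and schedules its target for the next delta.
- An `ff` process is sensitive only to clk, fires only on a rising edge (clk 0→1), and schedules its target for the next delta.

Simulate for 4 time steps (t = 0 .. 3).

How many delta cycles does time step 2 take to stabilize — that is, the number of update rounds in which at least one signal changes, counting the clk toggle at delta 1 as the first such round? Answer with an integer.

t=0 Δ0: w2=0 clk=0 w1=0 w0=1 w3=0
  Δ1: clk:0→1
  Δ2: w1:0→1
  (2Δ to stable)
t=1 Δ0: w2=0 clk=1 w1=1 w0=1 w3=0
  Δ1: clk:1→0
  (1Δ to stable)
t=2 Δ0: w2=0 clk=0 w1=1 w0=1 w3=0
  Δ1: clk:0→1
  Δ2: w0:1→0
  Δ3: w3:0→1
  Δ4: w2:0→1
  (4Δ to stable)
t=3 Δ0: w2=1 clk=1 w1=1 w0=0 w3=1
  Δ1: clk:1→0
  (1Δ to stable)

4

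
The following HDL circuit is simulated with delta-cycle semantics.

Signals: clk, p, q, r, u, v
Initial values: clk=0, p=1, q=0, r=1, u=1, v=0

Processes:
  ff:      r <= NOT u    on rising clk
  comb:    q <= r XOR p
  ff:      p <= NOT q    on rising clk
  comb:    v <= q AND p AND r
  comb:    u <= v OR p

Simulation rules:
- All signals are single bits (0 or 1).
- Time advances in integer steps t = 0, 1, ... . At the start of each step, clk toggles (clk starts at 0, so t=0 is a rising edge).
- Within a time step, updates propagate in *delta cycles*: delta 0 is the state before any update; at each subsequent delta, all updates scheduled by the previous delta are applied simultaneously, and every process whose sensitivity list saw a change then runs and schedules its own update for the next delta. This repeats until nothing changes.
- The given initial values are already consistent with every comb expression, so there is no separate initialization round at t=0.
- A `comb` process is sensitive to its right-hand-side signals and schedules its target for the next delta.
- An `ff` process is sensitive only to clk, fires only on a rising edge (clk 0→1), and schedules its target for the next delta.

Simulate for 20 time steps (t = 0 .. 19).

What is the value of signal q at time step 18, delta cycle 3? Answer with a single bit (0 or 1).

[bits: v,clk,r,p,u,q]
t=0: Δ0=001110 Δ1=011110 Δ2=010110 Δ3=010111 | 3Δ
t=1: Δ0=010111 Δ1=000111 | 1Δ
t=2: Δ0=000111 Δ1=010111 Δ2=010011 Δ3=010000 | 3Δ
t=3: Δ0=010000 Δ1=000000 | 1Δ
t=4: Δ0=000000 Δ1=010000 Δ2=011100 Δ3=011110 | 3Δ
t=5: Δ0=011110 Δ1=001110 | 1Δ
t=6: Δ0=001110 Δ1=011110 Δ2=010110 Δ3=010111 | 3Δ
t=7: Δ0=010111 Δ1=000111 | 1Δ
t=8: Δ0=000111 Δ1=010111 Δ2=010011 Δ3=010000 | 3Δ
t=9: Δ0=010000 Δ1=000000 | 1Δ
t=10: Δ0=000000 Δ1=010000 Δ2=011100 Δ3=011110 | 3Δ
t=11: Δ0=011110 Δ1=001110 | 1Δ
t=12: Δ0=001110 Δ1=011110 Δ2=010110 Δ3=010111 | 3Δ
t=13: Δ0=010111 Δ1=000111 | 1Δ
t=14: Δ0=000111 Δ1=010111 Δ2=010011 Δ3=010000 | 3Δ
t=15: Δ0=010000 Δ1=000000 | 1Δ
t=16: Δ0=000000 Δ1=010000 Δ2=011100 Δ3=011110 | 3Δ
t=17: Δ0=011110 Δ1=001110 | 1Δ
t=18: Δ0=001110 Δ1=011110 Δ2=010110 Δ3=010111 | 3Δ
t=19: Δ0=010111 Δ1=000111 | 1Δ

1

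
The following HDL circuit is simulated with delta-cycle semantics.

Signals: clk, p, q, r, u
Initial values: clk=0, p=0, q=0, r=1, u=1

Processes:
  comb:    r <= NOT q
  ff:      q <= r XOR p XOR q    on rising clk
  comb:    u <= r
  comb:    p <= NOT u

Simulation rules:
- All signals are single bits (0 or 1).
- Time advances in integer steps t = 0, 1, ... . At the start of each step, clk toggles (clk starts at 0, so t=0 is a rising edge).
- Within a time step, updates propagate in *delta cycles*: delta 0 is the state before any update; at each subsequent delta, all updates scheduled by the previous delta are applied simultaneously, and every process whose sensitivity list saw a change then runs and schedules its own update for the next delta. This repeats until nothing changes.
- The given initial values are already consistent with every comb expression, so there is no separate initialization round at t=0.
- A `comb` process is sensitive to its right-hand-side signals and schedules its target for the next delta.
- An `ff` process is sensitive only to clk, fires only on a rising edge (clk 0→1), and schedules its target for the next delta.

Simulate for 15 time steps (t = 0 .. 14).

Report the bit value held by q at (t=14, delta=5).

t0.Δ0 q=0 r=1 clk=0 u=1 p=0
t0.Δ1 q=0 r=1 clk=1 u=1 p=0
t0.Δ2 q=1 r=1 clk=1 u=1 p=0
t0.Δ3 q=1 r=0 clk=1 u=1 p=0
t0.Δ4 q=1 r=0 clk=1 u=0 p=0
t0.Δ5 q=1 r=0 clk=1 u=0 p=1
t1.Δ0 q=1 r=0 clk=1 u=0 p=1
t1.Δ1 q=1 r=0 clk=0 u=0 p=1
t2.Δ0 q=1 r=0 clk=0 u=0 p=1
t2.Δ1 q=1 r=0 clk=1 u=0 p=1
t2.Δ2 q=0 r=0 clk=1 u=0 p=1
t2.Δ3 q=0 r=1 clk=1 u=0 p=1
t2.Δ4 q=0 r=1 clk=1 u=1 p=1
t2.Δ5 q=0 r=1 clk=1 u=1 p=0
t3.Δ0 q=0 r=1 clk=1 u=1 p=0
t3.Δ1 q=0 r=1 clk=0 u=1 p=0
t4.Δ0 q=0 r=1 clk=0 u=1 p=0
t4.Δ1 q=0 r=1 clk=1 u=1 p=0
t4.Δ2 q=1 r=1 clk=1 u=1 p=0
t4.Δ3 q=1 r=0 clk=1 u=1 p=0
t4.Δ4 q=1 r=0 clk=1 u=0 p=0
t4.Δ5 q=1 r=0 clk=1 u=0 p=1
t5.Δ0 q=1 r=0 clk=1 u=0 p=1
t5.Δ1 q=1 r=0 clk=0 u=0 p=1
t6.Δ0 q=1 r=0 clk=0 u=0 p=1
t6.Δ1 q=1 r=0 clk=1 u=0 p=1
t6.Δ2 q=0 r=0 clk=1 u=0 p=1
t6.Δ3 q=0 r=1 clk=1 u=0 p=1
t6.Δ4 q=0 r=1 clk=1 u=1 p=1
t6.Δ5 q=0 r=1 clk=1 u=1 p=0
t7.Δ0 q=0 r=1 clk=1 u=1 p=0
t7.Δ1 q=0 r=1 clk=0 u=1 p=0
t8.Δ0 q=0 r=1 clk=0 u=1 p=0
t8.Δ1 q=0 r=1 clk=1 u=1 p=0
t8.Δ2 q=1 r=1 clk=1 u=1 p=0
t8.Δ3 q=1 r=0 clk=1 u=1 p=0
t8.Δ4 q=1 r=0 clk=1 u=0 p=0
t8.Δ5 q=1 r=0 clk=1 u=0 p=1
t9.Δ0 q=1 r=0 clk=1 u=0 p=1
t9.Δ1 q=1 r=0 clk=0 u=0 p=1
t10.Δ0 q=1 r=0 clk=0 u=0 p=1
t10.Δ1 q=1 r=0 clk=1 u=0 p=1
t10.Δ2 q=0 r=0 clk=1 u=0 p=1
t10.Δ3 q=0 r=1 clk=1 u=0 p=1
t10.Δ4 q=0 r=1 clk=1 u=1 p=1
t10.Δ5 q=0 r=1 clk=1 u=1 p=0
t11.Δ0 q=0 r=1 clk=1 u=1 p=0
t11.Δ1 q=0 r=1 clk=0 u=1 p=0
t12.Δ0 q=0 r=1 clk=0 u=1 p=0
t12.Δ1 q=0 r=1 clk=1 u=1 p=0
t12.Δ2 q=1 r=1 clk=1 u=1 p=0
t12.Δ3 q=1 r=0 clk=1 u=1 p=0
t12.Δ4 q=1 r=0 clk=1 u=0 p=0
t12.Δ5 q=1 r=0 clk=1 u=0 p=1
t13.Δ0 q=1 r=0 clk=1 u=0 p=1
t13.Δ1 q=1 r=0 clk=0 u=0 p=1
t14.Δ0 q=1 r=0 clk=0 u=0 p=1
t14.Δ1 q=1 r=0 clk=1 u=0 p=1
t14.Δ2 q=0 r=0 clk=1 u=0 p=1
t14.Δ3 q=0 r=1 clk=1 u=0 p=1
t14.Δ4 q=0 r=1 clk=1 u=1 p=1
t14.Δ5 q=0 r=1 clk=1 u=1 p=0

0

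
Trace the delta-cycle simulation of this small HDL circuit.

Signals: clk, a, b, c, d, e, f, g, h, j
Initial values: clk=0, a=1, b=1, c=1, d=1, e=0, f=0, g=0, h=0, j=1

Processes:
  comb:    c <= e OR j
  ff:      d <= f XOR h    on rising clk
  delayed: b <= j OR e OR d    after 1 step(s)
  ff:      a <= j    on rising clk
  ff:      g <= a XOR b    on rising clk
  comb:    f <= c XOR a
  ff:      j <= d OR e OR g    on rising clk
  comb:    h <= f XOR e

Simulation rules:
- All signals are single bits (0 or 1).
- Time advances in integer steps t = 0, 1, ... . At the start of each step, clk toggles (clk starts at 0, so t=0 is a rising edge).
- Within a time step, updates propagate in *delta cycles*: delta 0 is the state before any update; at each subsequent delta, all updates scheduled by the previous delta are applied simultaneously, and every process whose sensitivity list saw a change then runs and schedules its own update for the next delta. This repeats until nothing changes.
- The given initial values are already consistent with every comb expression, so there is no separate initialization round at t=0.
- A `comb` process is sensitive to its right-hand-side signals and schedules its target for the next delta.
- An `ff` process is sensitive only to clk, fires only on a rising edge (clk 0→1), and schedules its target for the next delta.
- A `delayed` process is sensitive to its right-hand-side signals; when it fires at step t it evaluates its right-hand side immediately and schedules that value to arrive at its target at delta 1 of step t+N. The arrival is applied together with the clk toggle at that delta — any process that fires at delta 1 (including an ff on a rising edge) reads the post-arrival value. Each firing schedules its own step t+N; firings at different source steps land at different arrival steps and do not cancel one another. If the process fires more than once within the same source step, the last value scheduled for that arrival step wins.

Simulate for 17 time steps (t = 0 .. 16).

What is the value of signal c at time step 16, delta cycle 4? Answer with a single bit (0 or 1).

0

[bits: g,c,e,j,clk,d,f,a,h,b]
t=0: Δ0=0101010101 Δ1=0101110101 Δ2=0101100101 | 2Δ
t=1: Δ0=0101100101 Δ1=0101000101 | 1Δ
t=2: Δ0=0101000101 Δ1=0101100101 Δ2=0100100101 Δ3=0000100101 Δ4=0000101101 Δ5=0000101111 | 5Δ
t=3: Δ0=0000101111 Δ1=0000001110 | 1Δ
t=4: Δ0=0000001110 Δ1=0000101110 Δ2=1000101010 Δ3=1000100010 Δ4=1000100000 | 4Δ
t=5: Δ0=1000100000 Δ1=1000000000 | 1Δ
t=6: Δ0=1000000000 Δ1=1000100000 Δ2=0001100000 Δ3=0101100000 Δ4=0101101000 Δ5=0101101010 | 5Δ
t=7: Δ0=0101101010 Δ1=0101001011 | 1Δ
t=8: Δ0=0101001011 Δ1=0101101011 Δ2=1100101111 Δ3=1000100111 Δ4=1000101101 Δ5=1000101111 | 5Δ
t=9: Δ0=1000101111 Δ1=1000001110 | 1Δ
t=10: Δ0=1000001110 Δ1=1000101110 Δ2=1001101010 Δ3=1101100010 Δ4=1101101000 Δ5=1101101010 | 5Δ
t=11: Δ0=1101101010 Δ1=1101001011 | 1Δ
t=12: Δ0=1101001011 Δ1=1101101011 Δ2=1101101111 Δ3=1101100111 Δ4=1101100101 | 4Δ
t=13: Δ0=1101100101 Δ1=1101000101 | 1Δ
t=14: Δ0=1101000101 Δ1=1101100101 Δ2=0101100101 | 2Δ
t=15: Δ0=0101100101 Δ1=0101000101 | 1Δ
t=16: Δ0=0101000101 Δ1=0101100101 Δ2=0100100101 Δ3=0000100101 Δ4=0000101101 Δ5=0000101111 | 5Δ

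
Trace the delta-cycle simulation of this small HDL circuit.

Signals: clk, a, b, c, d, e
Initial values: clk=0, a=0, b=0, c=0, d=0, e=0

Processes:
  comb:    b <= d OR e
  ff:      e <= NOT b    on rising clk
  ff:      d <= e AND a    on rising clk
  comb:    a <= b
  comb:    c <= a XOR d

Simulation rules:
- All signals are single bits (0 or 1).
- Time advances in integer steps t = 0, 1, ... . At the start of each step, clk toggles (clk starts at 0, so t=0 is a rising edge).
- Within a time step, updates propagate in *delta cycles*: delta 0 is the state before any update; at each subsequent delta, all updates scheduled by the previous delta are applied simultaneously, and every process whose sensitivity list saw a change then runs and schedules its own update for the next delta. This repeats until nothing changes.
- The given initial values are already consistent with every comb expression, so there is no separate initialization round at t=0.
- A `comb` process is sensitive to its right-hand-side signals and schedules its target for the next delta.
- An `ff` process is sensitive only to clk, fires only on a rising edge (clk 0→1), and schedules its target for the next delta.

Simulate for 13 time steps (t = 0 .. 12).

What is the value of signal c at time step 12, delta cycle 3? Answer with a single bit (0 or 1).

t0.Δ0 b=0 e=0 a=0 c=0 d=0 clk=0
t0.Δ1 b=0 e=0 a=0 c=0 d=0 clk=1
t0.Δ2 b=0 e=1 a=0 c=0 d=0 clk=1
t0.Δ3 b=1 e=1 a=0 c=0 d=0 clk=1
t0.Δ4 b=1 e=1 a=1 c=0 d=0 clk=1
t0.Δ5 b=1 e=1 a=1 c=1 d=0 clk=1
t1.Δ0 b=1 e=1 a=1 c=1 d=0 clk=1
t1.Δ1 b=1 e=1 a=1 c=1 d=0 clk=0
t2.Δ0 b=1 e=1 a=1 c=1 d=0 clk=0
t2.Δ1 b=1 e=1 a=1 c=1 d=0 clk=1
t2.Δ2 b=1 e=0 a=1 c=1 d=1 clk=1
t2.Δ3 b=1 e=0 a=1 c=0 d=1 clk=1
t3.Δ0 b=1 e=0 a=1 c=0 d=1 clk=1
t3.Δ1 b=1 e=0 a=1 c=0 d=1 clk=0
t4.Δ0 b=1 e=0 a=1 c=0 d=1 clk=0
t4.Δ1 b=1 e=0 a=1 c=0 d=1 clk=1
t4.Δ2 b=1 e=0 a=1 c=0 d=0 clk=1
t4.Δ3 b=0 e=0 a=1 c=1 d=0 clk=1
t4.Δ4 b=0 e=0 a=0 c=1 d=0 clk=1
t4.Δ5 b=0 e=0 a=0 c=0 d=0 clk=1
t5.Δ0 b=0 e=0 a=0 c=0 d=0 clk=1
t5.Δ1 b=0 e=0 a=0 c=0 d=0 clk=0
t6.Δ0 b=0 e=0 a=0 c=0 d=0 clk=0
t6.Δ1 b=0 e=0 a=0 c=0 d=0 clk=1
t6.Δ2 b=0 e=1 a=0 c=0 d=0 clk=1
t6.Δ3 b=1 e=1 a=0 c=0 d=0 clk=1
t6.Δ4 b=1 e=1 a=1 c=0 d=0 clk=1
t6.Δ5 b=1 e=1 a=1 c=1 d=0 clk=1
t7.Δ0 b=1 e=1 a=1 c=1 d=0 clk=1
t7.Δ1 b=1 e=1 a=1 c=1 d=0 clk=0
t8.Δ0 b=1 e=1 a=1 c=1 d=0 clk=0
t8.Δ1 b=1 e=1 a=1 c=1 d=0 clk=1
t8.Δ2 b=1 e=0 a=1 c=1 d=1 clk=1
t8.Δ3 b=1 e=0 a=1 c=0 d=1 clk=1
t9.Δ0 b=1 e=0 a=1 c=0 d=1 clk=1
t9.Δ1 b=1 e=0 a=1 c=0 d=1 clk=0
t10.Δ0 b=1 e=0 a=1 c=0 d=1 clk=0
t10.Δ1 b=1 e=0 a=1 c=0 d=1 clk=1
t10.Δ2 b=1 e=0 a=1 c=0 d=0 clk=1
t10.Δ3 b=0 e=0 a=1 c=1 d=0 clk=1
t10.Δ4 b=0 e=0 a=0 c=1 d=0 clk=1
t10.Δ5 b=0 e=0 a=0 c=0 d=0 clk=1
t11.Δ0 b=0 e=0 a=0 c=0 d=0 clk=1
t11.Δ1 b=0 e=0 a=0 c=0 d=0 clk=0
t12.Δ0 b=0 e=0 a=0 c=0 d=0 clk=0
t12.Δ1 b=0 e=0 a=0 c=0 d=0 clk=1
t12.Δ2 b=0 e=1 a=0 c=0 d=0 clk=1
t12.Δ3 b=1 e=1 a=0 c=0 d=0 clk=1
t12.Δ4 b=1 e=1 a=1 c=0 d=0 clk=1
t12.Δ5 b=1 e=1 a=1 c=1 d=0 clk=1

0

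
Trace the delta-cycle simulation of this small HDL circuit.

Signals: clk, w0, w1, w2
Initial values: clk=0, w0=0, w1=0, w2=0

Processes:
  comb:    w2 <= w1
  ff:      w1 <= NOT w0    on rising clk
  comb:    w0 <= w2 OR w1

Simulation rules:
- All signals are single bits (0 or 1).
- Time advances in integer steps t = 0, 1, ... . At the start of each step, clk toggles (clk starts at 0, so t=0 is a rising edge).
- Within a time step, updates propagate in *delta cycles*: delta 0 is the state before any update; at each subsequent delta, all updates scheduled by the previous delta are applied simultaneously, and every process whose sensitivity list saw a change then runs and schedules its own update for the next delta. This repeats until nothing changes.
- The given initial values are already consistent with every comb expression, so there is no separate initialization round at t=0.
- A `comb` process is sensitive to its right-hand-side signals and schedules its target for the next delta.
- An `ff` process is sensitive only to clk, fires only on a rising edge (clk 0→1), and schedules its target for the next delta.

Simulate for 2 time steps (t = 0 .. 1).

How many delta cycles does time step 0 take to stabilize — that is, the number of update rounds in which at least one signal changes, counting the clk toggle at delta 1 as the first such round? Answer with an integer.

3

t=0 Δ0: w0=0 w1=0 w2=0 clk=0
  Δ1: clk:0→1
  Δ2: w1:0→1
  Δ3: w0:0→1, w2:0→1
  (3Δ to stable)
t=1 Δ0: w0=1 w1=1 w2=1 clk=1
  Δ1: clk:1→0
  (1Δ to stable)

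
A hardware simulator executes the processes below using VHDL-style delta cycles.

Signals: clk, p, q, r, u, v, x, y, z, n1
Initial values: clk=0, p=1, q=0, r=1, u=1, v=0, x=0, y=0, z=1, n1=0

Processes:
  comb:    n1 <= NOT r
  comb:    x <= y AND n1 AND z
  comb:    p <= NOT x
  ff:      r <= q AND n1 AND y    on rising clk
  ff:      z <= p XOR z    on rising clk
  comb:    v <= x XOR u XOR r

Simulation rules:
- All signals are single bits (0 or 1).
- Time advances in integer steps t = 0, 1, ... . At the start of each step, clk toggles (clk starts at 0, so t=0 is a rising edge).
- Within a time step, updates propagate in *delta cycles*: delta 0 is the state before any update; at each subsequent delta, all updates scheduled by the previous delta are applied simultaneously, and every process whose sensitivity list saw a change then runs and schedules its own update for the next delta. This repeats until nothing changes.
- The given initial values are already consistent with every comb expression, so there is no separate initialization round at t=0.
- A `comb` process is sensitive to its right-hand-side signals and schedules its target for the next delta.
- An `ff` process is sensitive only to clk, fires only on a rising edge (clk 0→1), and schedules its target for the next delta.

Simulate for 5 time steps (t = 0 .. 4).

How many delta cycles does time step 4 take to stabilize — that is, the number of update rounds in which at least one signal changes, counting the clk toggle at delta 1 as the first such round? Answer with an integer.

2

t=0 Δ0: z=1 r=1 x=0 clk=0 y=0 p=1 q=0 u=1 v=0 n1=0
  Δ1: clk:0→1
  Δ2: z:1→0, r:1→0
  Δ3: v:0→1, n1:0→1
  (3Δ to stable)
t=1 Δ0: z=0 r=0 x=0 clk=1 y=0 p=1 q=0 u=1 v=1 n1=1
  Δ1: clk:1→0
  (1Δ to stable)
t=2 Δ0: z=0 r=0 x=0 clk=0 y=0 p=1 q=0 u=1 v=1 n1=1
  Δ1: clk:0→1
  Δ2: z:0→1
  (2Δ to stable)
t=3 Δ0: z=1 r=0 x=0 clk=1 y=0 p=1 q=0 u=1 v=1 n1=1
  Δ1: clk:1→0
  (1Δ to stable)
t=4 Δ0: z=1 r=0 x=0 clk=0 y=0 p=1 q=0 u=1 v=1 n1=1
  Δ1: clk:0→1
  Δ2: z:1→0
  (2Δ to stable)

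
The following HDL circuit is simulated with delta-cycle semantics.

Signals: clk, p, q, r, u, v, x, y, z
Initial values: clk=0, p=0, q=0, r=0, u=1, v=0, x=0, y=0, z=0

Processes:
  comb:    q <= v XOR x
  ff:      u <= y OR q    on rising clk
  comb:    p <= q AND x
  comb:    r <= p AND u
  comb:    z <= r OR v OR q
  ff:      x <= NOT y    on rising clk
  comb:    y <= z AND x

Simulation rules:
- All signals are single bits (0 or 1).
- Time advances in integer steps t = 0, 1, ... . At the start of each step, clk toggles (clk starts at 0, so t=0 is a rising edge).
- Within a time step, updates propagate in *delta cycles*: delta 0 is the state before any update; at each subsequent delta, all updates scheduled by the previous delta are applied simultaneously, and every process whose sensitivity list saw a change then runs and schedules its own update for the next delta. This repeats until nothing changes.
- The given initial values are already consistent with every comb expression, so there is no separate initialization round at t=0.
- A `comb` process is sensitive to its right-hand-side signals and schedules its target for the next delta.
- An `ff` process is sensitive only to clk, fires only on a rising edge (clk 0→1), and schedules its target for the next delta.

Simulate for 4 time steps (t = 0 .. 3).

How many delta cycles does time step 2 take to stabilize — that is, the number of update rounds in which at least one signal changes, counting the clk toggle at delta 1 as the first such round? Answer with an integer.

t=0 Δ0: clk=0 x=0 y=0 p=0 z=0 v=0 q=0 u=1 r=0
  Δ1: clk:0→1
  Δ2: x:0→1, u:1→0
  Δ3: q:0→1
  Δ4: p:0→1, z:0→1
  Δ5: y:0→1
  (5Δ to stable)
t=1 Δ0: clk=1 x=1 y=1 p=1 z=1 v=0 q=1 u=0 r=0
  Δ1: clk:1→0
  (1Δ to stable)
t=2 Δ0: clk=0 x=1 y=1 p=1 z=1 v=0 q=1 u=0 r=0
  Δ1: clk:0→1
  Δ2: x:1→0, u:0→1
  Δ3: y:1→0, p:1→0, q:1→0, r:0→1
  Δ4: r:1→0
  Δ5: z:1→0
  (5Δ to stable)
t=3 Δ0: clk=1 x=0 y=0 p=0 z=0 v=0 q=0 u=1 r=0
  Δ1: clk:1→0
  (1Δ to stable)

5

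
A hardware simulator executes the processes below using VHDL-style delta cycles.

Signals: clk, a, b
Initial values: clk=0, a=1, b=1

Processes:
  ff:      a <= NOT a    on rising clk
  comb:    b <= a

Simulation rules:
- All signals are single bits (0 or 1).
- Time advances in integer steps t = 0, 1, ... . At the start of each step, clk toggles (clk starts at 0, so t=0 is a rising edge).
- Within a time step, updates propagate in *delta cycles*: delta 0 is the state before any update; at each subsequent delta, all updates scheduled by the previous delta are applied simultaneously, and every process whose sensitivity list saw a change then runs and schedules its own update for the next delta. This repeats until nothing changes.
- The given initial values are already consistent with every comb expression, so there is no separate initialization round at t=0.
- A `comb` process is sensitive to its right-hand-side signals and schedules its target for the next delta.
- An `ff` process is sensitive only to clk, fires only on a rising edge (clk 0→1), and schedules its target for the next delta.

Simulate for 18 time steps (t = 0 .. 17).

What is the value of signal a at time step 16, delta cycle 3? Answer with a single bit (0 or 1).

0

t=0 Δ0: b=1 a=1 clk=0
  Δ1: clk:0→1
  Δ2: a:1→0
  Δ3: b:1→0
  (3Δ to stable)
t=1 Δ0: b=0 a=0 clk=1
  Δ1: clk:1→0
  (1Δ to stable)
t=2 Δ0: b=0 a=0 clk=0
  Δ1: clk:0→1
  Δ2: a:0→1
  Δ3: b:0→1
  (3Δ to stable)
t=3 Δ0: b=1 a=1 clk=1
  Δ1: clk:1→0
  (1Δ to stable)
t=4 Δ0: b=1 a=1 clk=0
  Δ1: clk:0→1
  Δ2: a:1→0
  Δ3: b:1→0
  (3Δ to stable)
t=5 Δ0: b=0 a=0 clk=1
  Δ1: clk:1→0
  (1Δ to stable)
t=6 Δ0: b=0 a=0 clk=0
  Δ1: clk:0→1
  Δ2: a:0→1
  Δ3: b:0→1
  (3Δ to stable)
t=7 Δ0: b=1 a=1 clk=1
  Δ1: clk:1→0
  (1Δ to stable)
t=8 Δ0: b=1 a=1 clk=0
  Δ1: clk:0→1
  Δ2: a:1→0
  Δ3: b:1→0
  (3Δ to stable)
t=9 Δ0: b=0 a=0 clk=1
  Δ1: clk:1→0
  (1Δ to stable)
t=10 Δ0: b=0 a=0 clk=0
  Δ1: clk:0→1
  Δ2: a:0→1
  Δ3: b:0→1
  (3Δ to stable)
t=11 Δ0: b=1 a=1 clk=1
  Δ1: clk:1→0
  (1Δ to stable)
t=12 Δ0: b=1 a=1 clk=0
  Δ1: clk:0→1
  Δ2: a:1→0
  Δ3: b:1→0
  (3Δ to stable)
t=13 Δ0: b=0 a=0 clk=1
  Δ1: clk:1→0
  (1Δ to stable)
t=14 Δ0: b=0 a=0 clk=0
  Δ1: clk:0→1
  Δ2: a:0→1
  Δ3: b:0→1
  (3Δ to stable)
t=15 Δ0: b=1 a=1 clk=1
  Δ1: clk:1→0
  (1Δ to stable)
t=16 Δ0: b=1 a=1 clk=0
  Δ1: clk:0→1
  Δ2: a:1→0
  Δ3: b:1→0
  (3Δ to stable)
t=17 Δ0: b=0 a=0 clk=1
  Δ1: clk:1→0
  (1Δ to stable)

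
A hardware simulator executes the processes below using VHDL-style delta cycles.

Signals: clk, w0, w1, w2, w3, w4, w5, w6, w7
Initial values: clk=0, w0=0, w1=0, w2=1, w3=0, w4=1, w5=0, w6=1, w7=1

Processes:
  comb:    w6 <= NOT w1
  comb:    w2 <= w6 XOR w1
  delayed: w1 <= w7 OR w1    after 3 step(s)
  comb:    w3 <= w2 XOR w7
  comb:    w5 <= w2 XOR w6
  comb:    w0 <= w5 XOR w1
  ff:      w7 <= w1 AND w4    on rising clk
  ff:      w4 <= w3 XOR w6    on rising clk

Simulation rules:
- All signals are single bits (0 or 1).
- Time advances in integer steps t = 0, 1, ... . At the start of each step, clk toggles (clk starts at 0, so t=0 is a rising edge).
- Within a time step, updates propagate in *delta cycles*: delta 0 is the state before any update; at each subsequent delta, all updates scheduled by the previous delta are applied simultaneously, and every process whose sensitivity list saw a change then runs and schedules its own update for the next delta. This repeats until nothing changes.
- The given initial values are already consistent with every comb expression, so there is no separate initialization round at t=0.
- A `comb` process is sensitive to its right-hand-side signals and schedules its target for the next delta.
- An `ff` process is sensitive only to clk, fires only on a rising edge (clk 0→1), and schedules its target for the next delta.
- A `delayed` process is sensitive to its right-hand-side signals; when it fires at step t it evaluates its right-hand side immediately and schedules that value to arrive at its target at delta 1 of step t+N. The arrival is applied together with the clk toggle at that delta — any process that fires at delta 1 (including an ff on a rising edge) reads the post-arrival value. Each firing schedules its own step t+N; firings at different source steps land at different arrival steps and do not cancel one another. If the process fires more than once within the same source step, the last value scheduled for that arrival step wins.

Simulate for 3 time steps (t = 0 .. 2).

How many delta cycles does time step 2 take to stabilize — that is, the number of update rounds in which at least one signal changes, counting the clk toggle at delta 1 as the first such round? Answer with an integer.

2

t=0 Δ0: w6=1 w0=0 w4=1 w3=0 clk=0 w5=0 w7=1 w1=0 w2=1
  Δ1: clk:0→1
  Δ2: w7:1→0
  Δ3: w3:0→1
  (3Δ to stable)
t=1 Δ0: w6=1 w0=0 w4=1 w3=1 clk=1 w5=0 w7=0 w1=0 w2=1
  Δ1: clk:1→0
  (1Δ to stable)
t=2 Δ0: w6=1 w0=0 w4=1 w3=1 clk=0 w5=0 w7=0 w1=0 w2=1
  Δ1: clk:0→1
  Δ2: w4:1→0
  (2Δ to stable)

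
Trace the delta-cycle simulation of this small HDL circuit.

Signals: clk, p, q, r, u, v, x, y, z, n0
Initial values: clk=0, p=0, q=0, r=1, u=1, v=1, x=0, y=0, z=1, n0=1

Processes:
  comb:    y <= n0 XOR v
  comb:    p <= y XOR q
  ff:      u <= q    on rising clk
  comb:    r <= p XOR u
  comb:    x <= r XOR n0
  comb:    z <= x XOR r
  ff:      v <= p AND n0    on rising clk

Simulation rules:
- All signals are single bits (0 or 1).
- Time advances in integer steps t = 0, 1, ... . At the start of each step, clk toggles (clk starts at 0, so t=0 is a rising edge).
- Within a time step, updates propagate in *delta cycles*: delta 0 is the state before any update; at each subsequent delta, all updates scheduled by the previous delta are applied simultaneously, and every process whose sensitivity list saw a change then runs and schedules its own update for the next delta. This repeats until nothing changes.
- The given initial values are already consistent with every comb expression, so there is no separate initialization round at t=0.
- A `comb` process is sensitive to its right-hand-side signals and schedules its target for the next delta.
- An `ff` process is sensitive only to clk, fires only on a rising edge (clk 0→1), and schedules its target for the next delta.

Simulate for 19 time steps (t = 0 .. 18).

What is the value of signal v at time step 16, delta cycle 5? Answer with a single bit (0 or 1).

0

[bits: r,n0,v,u,clk,p,x,y,q,z]
t=0: Δ0=1111000001 Δ1=1111100001 Δ2=1100100001 Δ3=0100100101 Δ4=0100111100 Δ5=1100111101 Δ6=1100110100 Δ7=1100110101 | 7Δ
t=1: Δ0=1100110101 Δ1=1100010101 | 1Δ
t=2: Δ0=1100010101 Δ1=1100110101 Δ2=1110110101 Δ3=1110110001 Δ4=1110100001 Δ5=0110100001 Δ6=0110101000 Δ7=0110101001 | 7Δ
t=3: Δ0=0110101001 Δ1=0110001001 | 1Δ
t=4: Δ0=0110001001 Δ1=0110101001 Δ2=0100101001 Δ3=0100101101 Δ4=0100111101 Δ5=1100111101 Δ6=1100110100 Δ7=1100110101 | 7Δ
t=5: Δ0=1100110101 Δ1=1100010101 | 1Δ
t=6: Δ0=1100010101 Δ1=1100110101 Δ2=1110110101 Δ3=1110110001 Δ4=1110100001 Δ5=0110100001 Δ6=0110101000 Δ7=0110101001 | 7Δ
t=7: Δ0=0110101001 Δ1=0110001001 | 1Δ
t=8: Δ0=0110001001 Δ1=0110101001 Δ2=0100101001 Δ3=0100101101 Δ4=0100111101 Δ5=1100111101 Δ6=1100110100 Δ7=1100110101 | 7Δ
t=9: Δ0=1100110101 Δ1=1100010101 | 1Δ
t=10: Δ0=1100010101 Δ1=1100110101 Δ2=1110110101 Δ3=1110110001 Δ4=1110100001 Δ5=0110100001 Δ6=0110101000 Δ7=0110101001 | 7Δ
t=11: Δ0=0110101001 Δ1=0110001001 | 1Δ
t=12: Δ0=0110001001 Δ1=0110101001 Δ2=0100101001 Δ3=0100101101 Δ4=0100111101 Δ5=1100111101 Δ6=1100110100 Δ7=1100110101 | 7Δ
t=13: Δ0=1100110101 Δ1=1100010101 | 1Δ
t=14: Δ0=1100010101 Δ1=1100110101 Δ2=1110110101 Δ3=1110110001 Δ4=1110100001 Δ5=0110100001 Δ6=0110101000 Δ7=0110101001 | 7Δ
t=15: Δ0=0110101001 Δ1=0110001001 | 1Δ
t=16: Δ0=0110001001 Δ1=0110101001 Δ2=0100101001 Δ3=0100101101 Δ4=0100111101 Δ5=1100111101 Δ6=1100110100 Δ7=1100110101 | 7Δ
t=17: Δ0=1100110101 Δ1=1100010101 | 1Δ
t=18: Δ0=1100010101 Δ1=1100110101 Δ2=1110110101 Δ3=1110110001 Δ4=1110100001 Δ5=0110100001 Δ6=0110101000 Δ7=0110101001 | 7Δ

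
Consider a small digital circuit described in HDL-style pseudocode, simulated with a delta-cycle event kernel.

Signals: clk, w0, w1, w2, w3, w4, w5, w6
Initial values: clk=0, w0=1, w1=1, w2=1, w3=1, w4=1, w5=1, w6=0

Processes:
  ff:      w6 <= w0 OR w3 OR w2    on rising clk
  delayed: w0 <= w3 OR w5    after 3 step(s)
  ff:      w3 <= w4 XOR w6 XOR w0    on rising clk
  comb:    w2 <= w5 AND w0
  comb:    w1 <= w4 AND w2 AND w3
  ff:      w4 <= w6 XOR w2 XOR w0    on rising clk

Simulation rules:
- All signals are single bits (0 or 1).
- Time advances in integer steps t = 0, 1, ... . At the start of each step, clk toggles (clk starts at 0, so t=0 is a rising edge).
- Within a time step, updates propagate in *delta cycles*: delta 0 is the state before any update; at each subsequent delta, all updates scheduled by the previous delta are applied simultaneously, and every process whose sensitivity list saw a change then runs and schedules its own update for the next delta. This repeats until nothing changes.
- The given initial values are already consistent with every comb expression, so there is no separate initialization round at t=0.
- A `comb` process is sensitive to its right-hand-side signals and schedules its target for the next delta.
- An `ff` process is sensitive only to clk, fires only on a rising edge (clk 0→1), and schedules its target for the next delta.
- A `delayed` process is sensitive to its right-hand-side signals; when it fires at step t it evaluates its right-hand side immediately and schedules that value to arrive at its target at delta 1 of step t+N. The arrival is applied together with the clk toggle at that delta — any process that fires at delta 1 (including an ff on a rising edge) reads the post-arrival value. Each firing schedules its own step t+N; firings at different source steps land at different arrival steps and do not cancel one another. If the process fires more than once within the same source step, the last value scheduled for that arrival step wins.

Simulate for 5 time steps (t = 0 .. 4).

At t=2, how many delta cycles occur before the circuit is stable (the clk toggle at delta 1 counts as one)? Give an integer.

2

t0.Δ0 clk=0 w6=0 w0=1 w4=1 w3=1 w5=1 w2=1 w1=1
t0.Δ1 clk=1 w6=0 w0=1 w4=1 w3=1 w5=1 w2=1 w1=1
t0.Δ2 clk=1 w6=1 w0=1 w4=0 w3=0 w5=1 w2=1 w1=1
t0.Δ3 clk=1 w6=1 w0=1 w4=0 w3=0 w5=1 w2=1 w1=0
t1.Δ0 clk=1 w6=1 w0=1 w4=0 w3=0 w5=1 w2=1 w1=0
t1.Δ1 clk=0 w6=1 w0=1 w4=0 w3=0 w5=1 w2=1 w1=0
t2.Δ0 clk=0 w6=1 w0=1 w4=0 w3=0 w5=1 w2=1 w1=0
t2.Δ1 clk=1 w6=1 w0=1 w4=0 w3=0 w5=1 w2=1 w1=0
t2.Δ2 clk=1 w6=1 w0=1 w4=1 w3=0 w5=1 w2=1 w1=0
t3.Δ0 clk=1 w6=1 w0=1 w4=1 w3=0 w5=1 w2=1 w1=0
t3.Δ1 clk=0 w6=1 w0=1 w4=1 w3=0 w5=1 w2=1 w1=0
t4.Δ0 clk=0 w6=1 w0=1 w4=1 w3=0 w5=1 w2=1 w1=0
t4.Δ1 clk=1 w6=1 w0=1 w4=1 w3=0 w5=1 w2=1 w1=0
t4.Δ2 clk=1 w6=1 w0=1 w4=1 w3=1 w5=1 w2=1 w1=0
t4.Δ3 clk=1 w6=1 w0=1 w4=1 w3=1 w5=1 w2=1 w1=1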